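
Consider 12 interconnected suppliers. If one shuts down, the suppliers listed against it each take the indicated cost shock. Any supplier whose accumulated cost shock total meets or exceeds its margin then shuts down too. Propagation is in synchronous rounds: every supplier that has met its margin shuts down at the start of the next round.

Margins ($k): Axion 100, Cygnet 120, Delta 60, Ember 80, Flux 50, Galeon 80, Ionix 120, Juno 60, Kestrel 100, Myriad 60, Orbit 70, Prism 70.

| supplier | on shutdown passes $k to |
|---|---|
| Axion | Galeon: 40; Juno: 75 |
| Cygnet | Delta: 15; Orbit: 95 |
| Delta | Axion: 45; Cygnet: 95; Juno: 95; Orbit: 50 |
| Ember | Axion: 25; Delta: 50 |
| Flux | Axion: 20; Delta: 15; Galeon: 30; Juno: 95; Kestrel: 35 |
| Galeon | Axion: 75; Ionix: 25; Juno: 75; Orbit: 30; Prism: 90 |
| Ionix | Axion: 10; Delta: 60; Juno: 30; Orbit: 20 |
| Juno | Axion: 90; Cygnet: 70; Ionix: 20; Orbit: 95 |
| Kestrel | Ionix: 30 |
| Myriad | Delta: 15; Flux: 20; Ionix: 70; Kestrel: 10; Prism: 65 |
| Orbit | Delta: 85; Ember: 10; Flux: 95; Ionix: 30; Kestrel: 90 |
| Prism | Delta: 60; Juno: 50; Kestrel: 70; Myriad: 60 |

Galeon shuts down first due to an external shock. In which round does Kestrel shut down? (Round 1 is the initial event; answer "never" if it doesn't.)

4

Round 1 — Galeon shuts down (initial).
  Axion: +75 → 75 < 100
  Ionix: +25 → 25 < 120
  Juno: +75 → 75 ≥ 60
  Orbit: +30 → 30 < 70
  Prism: +90 → 90 ≥ 70
Round 2 — Juno, Prism shut down.
  Axion: +90 → 165 ≥ 100
  Cygnet: +70 → 70 < 120
  Delta: +60 → 60 ≥ 60
  Ionix: +20 → 45 < 120
  Kestrel: +70 → 70 < 100
  Myriad: +60 → 60 ≥ 60
  Orbit: +95 → 125 ≥ 70
Round 3 — Axion, Delta, Myriad, Orbit shut down.
  Cygnet: +95 → 165 ≥ 120
  Ember: +10 → 10 < 80
  Flux: +20+95 → 115 ≥ 50
  Ionix: +70+30 → 145 ≥ 120
  Kestrel: +10+90 → 170 ≥ 100
Round 4 — Cygnet, Flux, Ionix, Kestrel shut down.
No further shutdowns.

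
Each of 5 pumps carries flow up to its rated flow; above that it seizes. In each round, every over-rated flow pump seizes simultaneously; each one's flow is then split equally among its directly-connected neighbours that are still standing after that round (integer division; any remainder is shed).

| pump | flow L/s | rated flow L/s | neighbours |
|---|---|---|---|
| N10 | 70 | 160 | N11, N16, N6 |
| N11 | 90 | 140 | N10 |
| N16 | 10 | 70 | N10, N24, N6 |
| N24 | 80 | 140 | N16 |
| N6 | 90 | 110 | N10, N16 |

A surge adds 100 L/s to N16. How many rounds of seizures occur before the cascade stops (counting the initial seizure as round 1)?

Round 1 — N16 at 110 > 70. N16 seizes.
  N16 sheds 110 L/s to N10, N24, N6: 36 each (2 lost).
    N10: 70+36 = 106 ≤ 160
    N24: 80+36 = 116 ≤ 140
    N6: 90+36 = 126 > 110
Round 2 — N6 seizes.
  N6 sheds 126 L/s to N10: 126 each.
    N10: 106+126 = 232 > 160
Round 3 — N10 seizes.
  N10 sheds 232 L/s to N11: 232 each.
    N11: 90+232 = 322 > 140
Round 4 — N11 seizes.
  N11 sheds 322 L/s: no online neighbours, lost.
No further seizures.

4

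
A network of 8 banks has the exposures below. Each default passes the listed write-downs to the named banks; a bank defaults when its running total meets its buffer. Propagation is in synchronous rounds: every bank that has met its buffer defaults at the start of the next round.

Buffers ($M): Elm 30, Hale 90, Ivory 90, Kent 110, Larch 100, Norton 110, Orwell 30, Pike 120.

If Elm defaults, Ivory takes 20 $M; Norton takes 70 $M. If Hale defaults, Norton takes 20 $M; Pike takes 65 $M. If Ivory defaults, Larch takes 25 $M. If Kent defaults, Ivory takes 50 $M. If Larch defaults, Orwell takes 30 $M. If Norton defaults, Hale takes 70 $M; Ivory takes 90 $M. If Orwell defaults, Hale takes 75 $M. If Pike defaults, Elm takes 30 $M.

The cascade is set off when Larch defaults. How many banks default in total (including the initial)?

2

Round 1 — Larch defaults (initial).
  Orwell: +30 → 30 ≥ 30
Round 2 — Orwell defaults.
  Hale: +75 → 75 < 90
No further defaults.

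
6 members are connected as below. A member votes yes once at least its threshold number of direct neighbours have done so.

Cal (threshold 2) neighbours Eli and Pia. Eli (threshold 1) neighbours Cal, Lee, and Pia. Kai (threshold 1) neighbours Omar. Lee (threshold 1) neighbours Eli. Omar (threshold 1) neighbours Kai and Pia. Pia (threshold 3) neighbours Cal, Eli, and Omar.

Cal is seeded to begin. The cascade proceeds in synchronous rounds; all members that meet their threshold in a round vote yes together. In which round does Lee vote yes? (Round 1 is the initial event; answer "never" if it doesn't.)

3

Round 1 — Cal votes yes (initial).
Round 2 — checking thresholds:
  Eli: 1 of 3 neighbours ≥ 1, votes yes.
  Pia: 1 of 3 neighbours < 3, not yet.
Round 3 — checking thresholds:
  Lee: 1 of 1 neighbours ≥ 1, votes yes.
  Pia: 2 of 3 neighbours < 3, not yet.
Round 4 — no new yes votes; cascade stops.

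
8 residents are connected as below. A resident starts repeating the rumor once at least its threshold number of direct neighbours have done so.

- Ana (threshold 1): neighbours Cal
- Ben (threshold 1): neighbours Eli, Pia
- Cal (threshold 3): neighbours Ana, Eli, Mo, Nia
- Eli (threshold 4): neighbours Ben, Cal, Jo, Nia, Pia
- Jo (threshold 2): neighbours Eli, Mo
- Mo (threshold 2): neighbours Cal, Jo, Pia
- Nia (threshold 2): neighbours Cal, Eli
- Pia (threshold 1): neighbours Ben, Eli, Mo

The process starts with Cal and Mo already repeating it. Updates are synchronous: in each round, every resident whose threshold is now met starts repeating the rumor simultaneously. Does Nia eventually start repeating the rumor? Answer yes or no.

no

Round 1 — Cal, Mo start repeating the rumor (initial).
Round 2 — checking thresholds:
  Ana: 1 of 1 neighbours ≥ 1, starts repeating the rumor.
  Eli: 1 of 5 neighbours < 4, below threshold.
  Jo: 1 of 2 neighbours < 2, below threshold.
  Nia: 1 of 2 neighbours < 2, below threshold.
  Pia: 1 of 3 neighbours ≥ 1, starts repeating the rumor.
Round 3 — checking thresholds:
  Ben: 1 of 2 neighbours ≥ 1, starts repeating the rumor.
  Eli: 2 of 5 neighbours < 4, below threshold.
  Jo: 1 of 2 neighbours < 2, below threshold.
  Nia: 1 of 2 neighbours < 2, below threshold.
Round 4 — no new spreads; cascade stops.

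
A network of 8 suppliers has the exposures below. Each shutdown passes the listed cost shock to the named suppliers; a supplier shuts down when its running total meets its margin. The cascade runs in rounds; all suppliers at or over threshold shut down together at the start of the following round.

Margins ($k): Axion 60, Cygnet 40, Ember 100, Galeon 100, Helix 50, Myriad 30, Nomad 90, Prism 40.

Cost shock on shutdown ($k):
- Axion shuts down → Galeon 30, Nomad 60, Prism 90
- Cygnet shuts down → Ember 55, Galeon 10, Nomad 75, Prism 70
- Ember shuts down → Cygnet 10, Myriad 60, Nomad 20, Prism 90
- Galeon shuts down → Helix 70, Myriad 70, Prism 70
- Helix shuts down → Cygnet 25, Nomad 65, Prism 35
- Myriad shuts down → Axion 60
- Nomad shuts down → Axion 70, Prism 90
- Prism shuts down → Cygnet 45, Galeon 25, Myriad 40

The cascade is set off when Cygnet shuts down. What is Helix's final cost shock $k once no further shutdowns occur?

0

Round 1 — Cygnet shuts down (initial).
  Ember: +55 → 55 < 100
  Galeon: +10 → 10 < 100
  Nomad: +75 → 75 < 90
  Prism: +70 → 70 ≥ 40
Round 2 — Prism shuts down.
  Galeon: +25 → 35 < 100
  Myriad: +40 → 40 ≥ 30
Round 3 — Myriad shuts down.
  Axion: +60 → 60 ≥ 60
Round 4 — Axion shuts down.
  Galeon: +30 → 65 < 100
  Nomad: +60 → 135 ≥ 90
Round 5 — Nomad shuts down.
No further shutdowns.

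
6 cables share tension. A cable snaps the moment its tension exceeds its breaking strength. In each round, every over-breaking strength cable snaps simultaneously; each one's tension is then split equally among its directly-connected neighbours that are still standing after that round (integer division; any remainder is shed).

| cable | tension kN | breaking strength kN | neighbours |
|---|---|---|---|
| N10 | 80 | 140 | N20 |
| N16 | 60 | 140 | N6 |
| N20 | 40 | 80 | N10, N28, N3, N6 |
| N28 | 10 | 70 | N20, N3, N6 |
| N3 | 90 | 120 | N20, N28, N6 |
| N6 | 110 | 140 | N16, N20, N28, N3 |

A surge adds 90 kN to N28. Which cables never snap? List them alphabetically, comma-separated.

Round 1 — N28 at 100 > 70. N28 snaps.
  N28 sheds 100 kN to N20, N3, N6: 33 each (1 lost).
    N20: 40+33 = 73 ≤ 80
    N3: 90+33 = 123 > 120
    N6: 110+33 = 143 > 140
Round 2 — N3, N6 snap.
  N3 sheds 123 kN to N20: 123 each.
    N20: 73+123 = 196 > 80
  N6 sheds 143 kN to N16, N20: 71 each (1 lost).
    N16: 60+71 = 131 ≤ 140
    N20: 196+71 = 267 > 80
Round 3 — N20 snaps.
  N20 sheds 267 kN to N10: 267 each.
    N10: 80+267 = 347 > 140
Round 4 — N10 snaps.
  N10 sheds 347 kN: no online neighbours, lost.
No further breaks.

N16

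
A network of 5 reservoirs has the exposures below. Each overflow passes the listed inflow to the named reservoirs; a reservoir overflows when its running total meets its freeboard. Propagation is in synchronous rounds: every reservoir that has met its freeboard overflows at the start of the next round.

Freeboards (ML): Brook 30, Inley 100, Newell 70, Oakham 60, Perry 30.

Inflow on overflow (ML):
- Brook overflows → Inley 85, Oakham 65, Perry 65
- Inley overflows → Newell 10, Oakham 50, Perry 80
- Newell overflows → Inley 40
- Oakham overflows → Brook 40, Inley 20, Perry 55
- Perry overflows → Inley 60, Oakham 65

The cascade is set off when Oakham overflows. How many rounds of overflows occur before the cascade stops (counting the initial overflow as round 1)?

3

Round 1 — Oakham overflows (initial).
  Brook: +40 → 40 ≥ 30
  Inley: +20 → 20 < 100
  Perry: +55 → 55 ≥ 30
Round 2 — Brook, Perry overflow.
  Inley: +85+60 → 165 ≥ 100
Round 3 — Inley overflows.
  Newell: +10 → 10 < 70
No further overflows.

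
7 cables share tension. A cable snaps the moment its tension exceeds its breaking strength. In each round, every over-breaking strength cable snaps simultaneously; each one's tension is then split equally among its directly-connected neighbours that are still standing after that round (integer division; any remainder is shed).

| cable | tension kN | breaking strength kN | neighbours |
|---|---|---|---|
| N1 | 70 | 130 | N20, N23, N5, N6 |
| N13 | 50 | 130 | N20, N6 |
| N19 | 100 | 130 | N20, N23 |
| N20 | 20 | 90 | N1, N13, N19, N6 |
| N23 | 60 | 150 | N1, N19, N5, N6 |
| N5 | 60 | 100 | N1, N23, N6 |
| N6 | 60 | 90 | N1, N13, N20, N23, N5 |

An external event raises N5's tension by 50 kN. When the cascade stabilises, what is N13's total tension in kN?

74

Round 1 — N5 at 110 > 100. N5 snaps.
  N5 sheds 110 kN to N1, N23, N6: 36 each (2 lost).
    N1: 70+36 = 106 ≤ 130
    N23: 60+36 = 96 ≤ 150
    N6: 60+36 = 96 > 90
Round 2 — N6 snaps.
  N6 sheds 96 kN to N1, N13, N20, N23: 24 each.
    N1: 106+24 = 130 ≤ 130
    N13: 50+24 = 74 ≤ 130
    N20: 20+24 = 44 ≤ 90
    N23: 96+24 = 120 ≤ 150
No further breaks.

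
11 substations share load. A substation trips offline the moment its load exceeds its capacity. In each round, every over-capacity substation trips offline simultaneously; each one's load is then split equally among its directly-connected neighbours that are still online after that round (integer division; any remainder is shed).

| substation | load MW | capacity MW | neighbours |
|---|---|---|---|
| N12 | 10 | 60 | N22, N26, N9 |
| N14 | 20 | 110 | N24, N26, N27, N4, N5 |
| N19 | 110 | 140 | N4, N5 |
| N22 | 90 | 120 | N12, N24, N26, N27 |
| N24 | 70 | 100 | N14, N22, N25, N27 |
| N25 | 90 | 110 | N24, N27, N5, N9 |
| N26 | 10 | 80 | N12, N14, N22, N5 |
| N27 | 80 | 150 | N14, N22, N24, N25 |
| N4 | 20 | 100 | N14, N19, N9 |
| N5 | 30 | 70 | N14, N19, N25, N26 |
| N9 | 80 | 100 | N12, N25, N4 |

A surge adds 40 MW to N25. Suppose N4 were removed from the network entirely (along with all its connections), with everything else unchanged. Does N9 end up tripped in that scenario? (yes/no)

yes

With N4 removed:
Round 1 — N25 at 130 > 110. N25 trips offline.
  N25 sheds 130 MW to N24, N27, N5, N9: 32 each (2 lost).
    N24: 70+32 = 102 > 100
    N27: 80+32 = 112 ≤ 150
    N5: 30+32 = 62 ≤ 70
    N9: 80+32 = 112 > 100
Round 2 — N24, N9 trip offline.
  N24 sheds 102 MW to N14, N22, N27: 34 each.
    N14: 20+34 = 54 ≤ 110
    N22: 90+34 = 124 > 120
    N27: 112+34 = 146 ≤ 150
  N9 sheds 112 MW to N12: 112 each.
    N12: 10+112 = 122 > 60
Round 3 — N12, N22 trip offline.
  N12 sheds 122 MW to N26: 122 each.
    N26: 10+122 = 132 > 80
  N22 sheds 124 MW to N26, N27: 62 each.
    N26: 132+62 = 194 > 80
    N27: 146+62 = 208 > 150
Round 4 — N26, N27 trip offline.
  N26 sheds 194 MW to N14, N5: 97 each.
    N14: 54+97 = 151 > 110
    N5: 62+97 = 159 > 70
  N27 sheds 208 MW to N14: 208 each.
    N14: 151+208 = 359 > 110
Round 5 — N14, N5 trip offline.
  N14 sheds 359 MW: no online neighbours, lost.
  N5 sheds 159 MW to N19: 159 each.
    N19: 110+159 = 269 > 140
Round 6 — N19 trips offline.
  N19 sheds 269 MW: no online neighbours, lost.
No further trips.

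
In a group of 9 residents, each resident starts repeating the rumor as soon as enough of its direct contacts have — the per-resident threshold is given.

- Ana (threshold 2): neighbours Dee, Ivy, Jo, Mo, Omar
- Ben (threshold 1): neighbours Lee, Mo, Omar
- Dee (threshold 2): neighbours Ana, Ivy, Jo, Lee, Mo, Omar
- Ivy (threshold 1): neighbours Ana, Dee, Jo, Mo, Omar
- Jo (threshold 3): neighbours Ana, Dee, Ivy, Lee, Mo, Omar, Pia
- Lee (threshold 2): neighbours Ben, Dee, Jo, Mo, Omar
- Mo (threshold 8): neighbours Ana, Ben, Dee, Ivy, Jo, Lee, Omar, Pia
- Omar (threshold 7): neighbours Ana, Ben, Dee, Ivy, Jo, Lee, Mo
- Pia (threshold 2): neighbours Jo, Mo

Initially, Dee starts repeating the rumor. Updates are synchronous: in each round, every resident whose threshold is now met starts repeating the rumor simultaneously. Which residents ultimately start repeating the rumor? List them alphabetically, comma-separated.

Round 1 — Dee starts repeating the rumor (initial).
Round 2 — checking thresholds:
  Ana: 1 of 5 neighbours < 2, below threshold.
  Ivy: 1 of 5 neighbours ≥ 1, starts repeating the rumor.
  Jo: 1 of 7 neighbours < 3, below threshold.
  Lee: 1 of 5 neighbours < 2, below threshold.
  Mo: 1 of 8 neighbours < 8, below threshold.
  Omar: 1 of 7 neighbours < 7, below threshold.
Round 3 — checking thresholds:
  Ana: 2 of 5 neighbours ≥ 2, starts repeating the rumor.
  Jo: 2 of 7 neighbours < 3, below threshold.
  Lee: 1 of 5 neighbours < 2, below threshold.
  Mo: 2 of 8 neighbours < 8, below threshold.
  Omar: 2 of 7 neighbours < 7, below threshold.
Round 4 — checking thresholds:
  Jo: 3 of 7 neighbours ≥ 3, starts repeating the rumor.
  Lee: 1 of 5 neighbours < 2, below threshold.
  Mo: 3 of 8 neighbours < 8, below threshold.
  Omar: 3 of 7 neighbours < 7, below threshold.
Round 5 — checking thresholds:
  Lee: 2 of 5 neighbours ≥ 2, starts repeating the rumor.
  Mo: 4 of 8 neighbours < 8, below threshold.
  Omar: 4 of 7 neighbours < 7, below threshold.
  Pia: 1 of 2 neighbours < 2, below threshold.
Round 6 — checking thresholds:
  Ben: 1 of 3 neighbours ≥ 1, starts repeating the rumor.
  Mo: 5 of 8 neighbours < 8, below threshold.
  Omar: 5 of 7 neighbours < 7, below threshold.
  Pia: 1 of 2 neighbours < 2, below threshold.
Round 7 — no new spreads; cascade stops.

Ana, Ben, Dee, Ivy, Jo, Lee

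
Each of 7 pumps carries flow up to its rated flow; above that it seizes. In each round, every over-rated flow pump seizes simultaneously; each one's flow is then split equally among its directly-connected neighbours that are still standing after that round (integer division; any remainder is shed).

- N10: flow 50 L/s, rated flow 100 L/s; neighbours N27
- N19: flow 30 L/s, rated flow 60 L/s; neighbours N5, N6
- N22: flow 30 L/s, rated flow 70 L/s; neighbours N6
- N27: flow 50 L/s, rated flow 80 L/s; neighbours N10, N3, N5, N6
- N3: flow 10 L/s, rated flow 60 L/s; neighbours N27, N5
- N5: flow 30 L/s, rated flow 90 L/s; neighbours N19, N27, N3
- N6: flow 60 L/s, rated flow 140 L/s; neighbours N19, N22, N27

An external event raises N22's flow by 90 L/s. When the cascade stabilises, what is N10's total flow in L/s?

Round 1 — N22 at 120 > 70. N22 seizes.
  N22 sheds 120 L/s to N6: 120 each.
    N6: 60+120 = 180 > 140
Round 2 — N6 seizes.
  N6 sheds 180 L/s to N19, N27: 90 each.
    N19: 30+90 = 120 > 60
    N27: 50+90 = 140 > 80
Round 3 — N19, N27 seize.
  N19 sheds 120 L/s to N5: 120 each.
    N5: 30+120 = 150 > 90
  N27 sheds 140 L/s to N10, N3, N5: 46 each (2 lost).
    N10: 50+46 = 96 ≤ 100
    N3: 10+46 = 56 ≤ 60
    N5: 150+46 = 196 > 90
Round 4 — N5 seizes.
  N5 sheds 196 L/s to N3: 196 each.
    N3: 56+196 = 252 > 60
Round 5 — N3 seizes.
  N3 sheds 252 L/s: no online neighbours, lost.
No further seizures.

96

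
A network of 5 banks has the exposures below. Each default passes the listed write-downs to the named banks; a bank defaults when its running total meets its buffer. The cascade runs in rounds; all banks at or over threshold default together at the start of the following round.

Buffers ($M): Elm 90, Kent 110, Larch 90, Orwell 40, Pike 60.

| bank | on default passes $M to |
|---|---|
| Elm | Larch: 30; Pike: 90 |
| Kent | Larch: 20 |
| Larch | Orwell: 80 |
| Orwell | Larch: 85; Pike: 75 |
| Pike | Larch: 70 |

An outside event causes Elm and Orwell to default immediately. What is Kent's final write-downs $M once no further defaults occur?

Round 1 — Elm, Orwell default (initial).
  Larch: +30+85 → 115 ≥ 90
  Pike: +90+75 → 165 ≥ 60
Round 2 — Larch, Pike default.
No further defaults.

0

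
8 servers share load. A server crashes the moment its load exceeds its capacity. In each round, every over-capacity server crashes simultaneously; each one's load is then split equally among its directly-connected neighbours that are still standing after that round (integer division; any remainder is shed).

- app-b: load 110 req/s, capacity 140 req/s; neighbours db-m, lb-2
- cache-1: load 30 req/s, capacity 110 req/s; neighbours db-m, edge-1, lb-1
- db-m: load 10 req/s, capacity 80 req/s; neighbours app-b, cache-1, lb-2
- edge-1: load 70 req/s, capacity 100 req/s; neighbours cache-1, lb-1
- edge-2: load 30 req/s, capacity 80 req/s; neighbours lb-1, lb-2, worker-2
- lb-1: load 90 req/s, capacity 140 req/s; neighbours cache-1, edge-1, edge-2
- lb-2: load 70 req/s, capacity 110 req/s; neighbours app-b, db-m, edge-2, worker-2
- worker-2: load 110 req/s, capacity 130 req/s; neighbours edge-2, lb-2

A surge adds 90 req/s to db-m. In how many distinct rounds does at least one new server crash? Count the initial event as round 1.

Round 1 — db-m at 100 > 80. db-m crashes.
  db-m sheds 100 req/s to app-b, cache-1, lb-2: 33 each (1 lost).
    app-b: 110+33 = 143 > 140
    cache-1: 30+33 = 63 ≤ 110
    lb-2: 70+33 = 103 ≤ 110
Round 2 — app-b crashes.
  app-b sheds 143 req/s to lb-2: 143 each.
    lb-2: 103+143 = 246 > 110
Round 3 — lb-2 crashes.
  lb-2 sheds 246 req/s to edge-2, worker-2: 123 each.
    edge-2: 30+123 = 153 > 80
    worker-2: 110+123 = 233 > 130
Round 4 — edge-2, worker-2 crash.
  edge-2 sheds 153 req/s to lb-1: 153 each.
    lb-1: 90+153 = 243 > 140
  worker-2 sheds 233 req/s: no online neighbours, lost.
Round 5 — lb-1 crashes.
  lb-1 sheds 243 req/s to cache-1, edge-1: 121 each (1 lost).
    cache-1: 63+121 = 184 > 110
    edge-1: 70+121 = 191 > 100
Round 6 — cache-1, edge-1 crash.
  cache-1 sheds 184 req/s: no online neighbours, lost.
  edge-1 sheds 191 req/s: no online neighbours, lost.
No further crashes.

6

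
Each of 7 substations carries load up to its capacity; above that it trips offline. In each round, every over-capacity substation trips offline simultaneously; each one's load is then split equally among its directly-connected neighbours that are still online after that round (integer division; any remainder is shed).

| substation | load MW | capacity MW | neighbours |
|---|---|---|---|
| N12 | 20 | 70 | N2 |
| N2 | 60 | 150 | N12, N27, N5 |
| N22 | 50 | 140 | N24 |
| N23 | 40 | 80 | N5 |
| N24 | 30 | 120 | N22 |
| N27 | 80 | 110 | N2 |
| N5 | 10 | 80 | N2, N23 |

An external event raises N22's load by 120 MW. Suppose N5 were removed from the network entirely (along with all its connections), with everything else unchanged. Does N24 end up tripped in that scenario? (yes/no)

With N5 removed:
Round 1 — N22 at 170 > 140. N22 trips offline.
  N22 sheds 170 MW to N24: 170 each.
    N24: 30+170 = 200 > 120
Round 2 — N24 trips offline.
  N24 sheds 200 MW: no online neighbours, lost.
No further trips.

yes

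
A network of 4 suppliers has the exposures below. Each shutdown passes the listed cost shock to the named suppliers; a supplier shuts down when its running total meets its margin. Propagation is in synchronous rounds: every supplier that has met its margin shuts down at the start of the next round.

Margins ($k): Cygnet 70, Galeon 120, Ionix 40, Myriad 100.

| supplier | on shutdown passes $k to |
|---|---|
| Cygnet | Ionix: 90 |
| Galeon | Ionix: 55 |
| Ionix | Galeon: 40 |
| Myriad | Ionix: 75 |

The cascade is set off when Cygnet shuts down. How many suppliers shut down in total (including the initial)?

2

Round 1 — Cygnet shuts down (initial).
  Ionix: +90 → 90 ≥ 40
Round 2 — Ionix shuts down.
  Galeon: +40 → 40 < 120
No further shutdowns.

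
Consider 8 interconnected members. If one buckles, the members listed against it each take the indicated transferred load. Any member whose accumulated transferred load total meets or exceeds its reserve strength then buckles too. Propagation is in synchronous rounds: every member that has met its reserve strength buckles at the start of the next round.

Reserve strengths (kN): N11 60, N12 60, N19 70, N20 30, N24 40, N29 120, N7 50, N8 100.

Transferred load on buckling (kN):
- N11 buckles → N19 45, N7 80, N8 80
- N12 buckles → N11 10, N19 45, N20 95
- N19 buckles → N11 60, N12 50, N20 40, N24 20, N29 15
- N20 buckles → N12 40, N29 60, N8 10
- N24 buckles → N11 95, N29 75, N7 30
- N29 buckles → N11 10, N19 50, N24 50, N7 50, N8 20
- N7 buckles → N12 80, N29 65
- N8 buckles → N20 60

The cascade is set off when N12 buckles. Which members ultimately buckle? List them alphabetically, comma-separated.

Round 1 — N12 buckles (initial).
  N11: +10 → 10 < 60
  N19: +45 → 45 < 70
  N20: +95 → 95 ≥ 30
Round 2 — N20 buckles.
  N29: +60 → 60 < 120
  N8: +10 → 10 < 100
No further bucklings.

N12, N20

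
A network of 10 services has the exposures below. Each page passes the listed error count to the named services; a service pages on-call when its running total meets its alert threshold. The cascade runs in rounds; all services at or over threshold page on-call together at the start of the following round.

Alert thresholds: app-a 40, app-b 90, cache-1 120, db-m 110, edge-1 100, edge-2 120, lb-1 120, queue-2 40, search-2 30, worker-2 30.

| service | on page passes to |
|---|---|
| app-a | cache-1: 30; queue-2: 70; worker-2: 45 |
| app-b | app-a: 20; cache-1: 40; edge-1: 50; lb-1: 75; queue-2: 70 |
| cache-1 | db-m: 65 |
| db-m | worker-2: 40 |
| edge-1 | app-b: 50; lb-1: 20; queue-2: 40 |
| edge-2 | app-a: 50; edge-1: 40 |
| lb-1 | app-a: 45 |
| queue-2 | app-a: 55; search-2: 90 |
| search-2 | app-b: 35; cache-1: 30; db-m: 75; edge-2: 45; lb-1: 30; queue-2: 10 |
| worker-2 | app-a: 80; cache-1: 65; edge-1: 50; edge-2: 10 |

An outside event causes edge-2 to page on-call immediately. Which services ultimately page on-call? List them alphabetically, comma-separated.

app-a, cache-1, db-m, edge-2, queue-2, search-2, worker-2

Round 1 — edge-2 pages on-call (initial).
  app-a: +50 → 50 ≥ 40
  edge-1: +40 → 40 < 100
Round 2 — app-a pages on-call.
  cache-1: +30 → 30 < 120
  queue-2: +70 → 70 ≥ 40
  worker-2: +45 → 45 ≥ 30
Round 3 — queue-2, worker-2 page on-call.
  cache-1: +65 → 95 < 120
  edge-1: +50 → 90 < 100
  search-2: +90 → 90 ≥ 30
Round 4 — search-2 pages on-call.
  app-b: +35 → 35 < 90
  cache-1: +30 → 125 ≥ 120
  db-m: +75 → 75 < 110
  lb-1: +30 → 30 < 120
Round 5 — cache-1 pages on-call.
  db-m: +65 → 140 ≥ 110
Round 6 — db-m pages on-call.
No further pages.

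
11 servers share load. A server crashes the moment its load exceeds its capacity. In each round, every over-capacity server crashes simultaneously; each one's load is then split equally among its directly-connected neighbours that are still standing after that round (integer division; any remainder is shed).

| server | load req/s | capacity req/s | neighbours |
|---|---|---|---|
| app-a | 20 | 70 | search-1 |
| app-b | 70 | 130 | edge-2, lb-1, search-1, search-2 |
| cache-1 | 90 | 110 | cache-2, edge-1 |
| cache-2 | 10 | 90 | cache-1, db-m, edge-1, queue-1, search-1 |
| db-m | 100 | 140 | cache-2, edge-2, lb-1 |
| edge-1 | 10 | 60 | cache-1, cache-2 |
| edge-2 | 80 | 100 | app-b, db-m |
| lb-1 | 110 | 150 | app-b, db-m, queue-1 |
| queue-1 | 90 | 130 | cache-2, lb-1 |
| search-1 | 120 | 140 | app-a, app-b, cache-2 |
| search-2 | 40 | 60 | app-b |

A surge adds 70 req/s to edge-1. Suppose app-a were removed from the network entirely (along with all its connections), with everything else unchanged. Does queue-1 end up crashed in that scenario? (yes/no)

With app-a removed:
Round 1 — edge-1 at 80 > 60. edge-1 crashes.
  edge-1 sheds 80 req/s to cache-1, cache-2: 40 each.
    cache-1: 90+40 = 130 > 110
    cache-2: 10+40 = 50 ≤ 90
Round 2 — cache-1 crashes.
  cache-1 sheds 130 req/s to cache-2: 130 each.
    cache-2: 50+130 = 180 > 90
Round 3 — cache-2 crashes.
  cache-2 sheds 180 req/s to db-m, queue-1, search-1: 60 each.
    db-m: 100+60 = 160 > 140
    queue-1: 90+60 = 150 > 130
    search-1: 120+60 = 180 > 140
Round 4 — db-m, queue-1, search-1 crash.
  db-m sheds 160 req/s to edge-2, lb-1: 80 each.
    edge-2: 80+80 = 160 > 100
    lb-1: 110+80 = 190 > 150
  queue-1 sheds 150 req/s to lb-1: 150 each.
    lb-1: 190+150 = 340 > 150
  search-1 sheds 180 req/s to app-b: 180 each.
    app-b: 70+180 = 250 > 130
Round 5 — app-b, edge-2, lb-1 crash.
  app-b sheds 250 req/s to search-2: 250 each.
    search-2: 40+250 = 290 > 60
  edge-2 sheds 160 req/s: no online neighbours, lost.
  lb-1 sheds 340 req/s: no online neighbours, lost.
Round 6 — search-2 crashes.
  search-2 sheds 290 req/s: no online neighbours, lost.
No further crashes.

yes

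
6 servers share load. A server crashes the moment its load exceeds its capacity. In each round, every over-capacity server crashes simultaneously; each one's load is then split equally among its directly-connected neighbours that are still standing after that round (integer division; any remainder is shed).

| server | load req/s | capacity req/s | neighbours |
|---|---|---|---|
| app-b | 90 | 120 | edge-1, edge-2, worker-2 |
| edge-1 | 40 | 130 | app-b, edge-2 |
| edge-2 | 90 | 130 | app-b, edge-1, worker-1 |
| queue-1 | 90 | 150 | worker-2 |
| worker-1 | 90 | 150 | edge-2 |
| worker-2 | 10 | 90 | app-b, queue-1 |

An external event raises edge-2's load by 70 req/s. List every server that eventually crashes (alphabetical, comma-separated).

app-b, edge-1, edge-2

Round 1 — edge-2 at 160 > 130. edge-2 crashes.
  edge-2 sheds 160 req/s to app-b, edge-1, worker-1: 53 each (1 lost).
    app-b: 90+53 = 143 > 120
    edge-1: 40+53 = 93 ≤ 130
    worker-1: 90+53 = 143 ≤ 150
Round 2 — app-b crashes.
  app-b sheds 143 req/s to edge-1, worker-2: 71 each (1 lost).
    edge-1: 93+71 = 164 > 130
    worker-2: 10+71 = 81 ≤ 90
Round 3 — edge-1 crashes.
  edge-1 sheds 164 req/s: no online neighbours, lost.
No further crashes.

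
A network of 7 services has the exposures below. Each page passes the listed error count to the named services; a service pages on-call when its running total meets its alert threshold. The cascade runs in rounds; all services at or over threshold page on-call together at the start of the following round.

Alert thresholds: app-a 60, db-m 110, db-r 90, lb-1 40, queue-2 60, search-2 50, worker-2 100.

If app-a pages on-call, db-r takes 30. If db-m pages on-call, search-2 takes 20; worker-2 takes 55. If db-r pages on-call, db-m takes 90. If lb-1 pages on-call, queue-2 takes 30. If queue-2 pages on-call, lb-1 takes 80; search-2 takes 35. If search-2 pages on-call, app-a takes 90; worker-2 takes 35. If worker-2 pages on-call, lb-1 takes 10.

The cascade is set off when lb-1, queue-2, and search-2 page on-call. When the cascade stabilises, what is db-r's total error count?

30

Round 1 — lb-1, queue-2, search-2 page on-call (initial).
  app-a: +90 → 90 ≥ 60
  worker-2: +35 → 35 < 100
Round 2 — app-a pages on-call.
  db-r: +30 → 30 < 90
No further pages.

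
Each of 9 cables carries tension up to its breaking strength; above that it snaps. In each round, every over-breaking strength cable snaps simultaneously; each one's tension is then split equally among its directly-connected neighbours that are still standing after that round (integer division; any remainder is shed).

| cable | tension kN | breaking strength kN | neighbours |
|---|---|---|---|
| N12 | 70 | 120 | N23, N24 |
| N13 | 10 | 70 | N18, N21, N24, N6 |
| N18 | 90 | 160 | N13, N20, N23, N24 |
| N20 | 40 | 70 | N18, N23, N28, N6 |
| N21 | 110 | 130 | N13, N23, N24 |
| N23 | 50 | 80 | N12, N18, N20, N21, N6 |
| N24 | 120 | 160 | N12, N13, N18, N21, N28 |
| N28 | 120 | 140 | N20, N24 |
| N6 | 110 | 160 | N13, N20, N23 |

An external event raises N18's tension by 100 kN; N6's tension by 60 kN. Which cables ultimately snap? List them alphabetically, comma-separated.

N12, N13, N18, N20, N21, N23, N24, N28, N6

Round 1 — N18 at 190 > 160; N6 at 170 > 160. N18, N6 snap.
  N18 sheds 190 kN to N13, N20, N23, N24: 47 each (2 lost).
    N13: 10+47 = 57 ≤ 70
    N20: 40+47 = 87 > 70
    N23: 50+47 = 97 > 80
    N24: 120+47 = 167 > 160
  N6 sheds 170 kN to N13, N20, N23: 56 each (2 lost).
    N13: 57+56 = 113 > 70
    N20: 87+56 = 143 > 70
    N23: 97+56 = 153 > 80
Round 2 — N13, N20, N23, N24 snap.
  N13 sheds 113 kN to N21: 113 each.
    N21: 110+113 = 223 > 130
  N20 sheds 143 kN to N28: 143 each.
    N28: 120+143 = 263 > 140
  N23 sheds 153 kN to N12, N21: 76 each (1 lost).
    N12: 70+76 = 146 > 120
    N21: 223+76 = 299 > 130
  N24 sheds 167 kN to N12, N21, N28: 55 each (2 lost).
    N12: 146+55 = 201 > 120
    N21: 299+55 = 354 > 130
    N28: 263+55 = 318 > 140
Round 3 — N12, N21, N28 snap.
  N12 sheds 201 kN: no online neighbours, lost.
  N21 sheds 354 kN: no online neighbours, lost.
  N28 sheds 318 kN: no online neighbours, lost.
No further breaks.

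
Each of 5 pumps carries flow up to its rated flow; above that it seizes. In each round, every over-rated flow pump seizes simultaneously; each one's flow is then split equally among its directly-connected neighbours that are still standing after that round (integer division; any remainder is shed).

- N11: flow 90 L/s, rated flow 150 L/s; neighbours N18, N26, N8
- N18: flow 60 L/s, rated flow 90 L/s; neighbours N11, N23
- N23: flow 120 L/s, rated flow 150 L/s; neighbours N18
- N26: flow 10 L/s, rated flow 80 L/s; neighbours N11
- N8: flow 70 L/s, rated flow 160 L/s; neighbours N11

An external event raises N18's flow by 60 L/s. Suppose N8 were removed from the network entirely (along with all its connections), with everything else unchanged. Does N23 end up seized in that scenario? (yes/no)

With N8 removed:
Round 1 — N18 at 120 > 90. N18 seizes.
  N18 sheds 120 L/s to N11, N23: 60 each.
    N11: 90+60 = 150 ≤ 150
    N23: 120+60 = 180 > 150
Round 2 — N23 seizes.
  N23 sheds 180 L/s: no online neighbours, lost.
No further seizures.

yes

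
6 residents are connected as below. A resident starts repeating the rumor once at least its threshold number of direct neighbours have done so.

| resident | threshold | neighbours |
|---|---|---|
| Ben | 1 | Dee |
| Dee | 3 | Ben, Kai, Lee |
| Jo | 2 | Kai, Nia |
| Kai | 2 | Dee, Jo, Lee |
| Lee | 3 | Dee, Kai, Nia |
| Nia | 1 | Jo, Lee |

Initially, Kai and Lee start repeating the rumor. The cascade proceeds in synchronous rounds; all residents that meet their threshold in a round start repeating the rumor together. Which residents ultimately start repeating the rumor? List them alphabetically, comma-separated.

Round 1 — Kai, Lee start repeating the rumor (initial).
Round 2 — checking thresholds:
  Dee: 2 of 3 neighbours < 3, holds.
  Jo: 1 of 2 neighbours < 2, holds.
  Nia: 1 of 2 neighbours ≥ 1, starts repeating the rumor.
Round 3 — checking thresholds:
  Dee: 2 of 3 neighbours < 3, holds.
  Jo: 2 of 2 neighbours ≥ 2, starts repeating the rumor.
Round 4 — no new spreads; cascade stops.

Jo, Kai, Lee, Nia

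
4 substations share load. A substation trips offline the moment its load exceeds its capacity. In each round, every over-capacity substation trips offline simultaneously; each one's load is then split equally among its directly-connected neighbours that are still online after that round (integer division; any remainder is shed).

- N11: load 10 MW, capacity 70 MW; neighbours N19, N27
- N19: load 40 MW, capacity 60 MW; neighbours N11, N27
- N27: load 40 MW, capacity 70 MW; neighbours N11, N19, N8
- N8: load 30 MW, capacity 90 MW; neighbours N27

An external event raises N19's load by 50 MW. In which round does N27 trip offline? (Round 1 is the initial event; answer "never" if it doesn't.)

2

Round 1 — N19 at 90 > 60. N19 trips offline.
  N19 sheds 90 MW to N11, N27: 45 each.
    N11: 10+45 = 55 ≤ 70
    N27: 40+45 = 85 > 70
Round 2 — N27 trips offline.
  N27 sheds 85 MW to N11, N8: 42 each (1 lost).
    N11: 55+42 = 97 > 70
    N8: 30+42 = 72 ≤ 90
Round 3 — N11 trips offline.
  N11 sheds 97 MW: no online neighbours, lost.
No further trips.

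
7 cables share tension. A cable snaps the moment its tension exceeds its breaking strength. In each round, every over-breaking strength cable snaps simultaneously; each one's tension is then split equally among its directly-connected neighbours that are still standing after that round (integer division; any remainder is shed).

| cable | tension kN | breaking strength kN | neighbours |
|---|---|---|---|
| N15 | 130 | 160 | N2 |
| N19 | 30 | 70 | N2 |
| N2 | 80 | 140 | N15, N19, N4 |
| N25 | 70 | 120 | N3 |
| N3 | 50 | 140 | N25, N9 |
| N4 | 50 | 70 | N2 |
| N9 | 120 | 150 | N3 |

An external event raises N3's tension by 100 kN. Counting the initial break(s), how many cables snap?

3

Round 1 — N3 at 150 > 140. N3 snaps.
  N3 sheds 150 kN to N25, N9: 75 each.
    N25: 70+75 = 145 > 120
    N9: 120+75 = 195 > 150
Round 2 — N25, N9 snap.
  N25 sheds 145 kN: no online neighbours, lost.
  N9 sheds 195 kN: no online neighbours, lost.
No further breaks.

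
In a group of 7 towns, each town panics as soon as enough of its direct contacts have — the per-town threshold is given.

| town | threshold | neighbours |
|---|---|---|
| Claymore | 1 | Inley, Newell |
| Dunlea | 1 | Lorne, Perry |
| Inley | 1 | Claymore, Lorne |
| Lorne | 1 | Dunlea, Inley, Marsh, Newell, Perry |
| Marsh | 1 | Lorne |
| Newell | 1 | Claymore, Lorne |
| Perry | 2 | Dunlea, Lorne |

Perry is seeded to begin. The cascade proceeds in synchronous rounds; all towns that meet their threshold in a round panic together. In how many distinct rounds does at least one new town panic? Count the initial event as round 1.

4

Round 1 — Perry panics (initial).
Round 2 — checking thresholds:
  Dunlea: 1 of 2 neighbours ≥ 1, panics.
  Lorne: 1 of 5 neighbours ≥ 1, panics.
Round 3 — checking thresholds:
  Inley: 1 of 2 neighbours ≥ 1, panics.
  Marsh: 1 of 1 neighbours ≥ 1, panics.
  Newell: 1 of 2 neighbours ≥ 1, panics.
Round 4 — checking thresholds:
  Claymore: 2 of 2 neighbours ≥ 1, panics.
Round 5 — no new panics; cascade stops.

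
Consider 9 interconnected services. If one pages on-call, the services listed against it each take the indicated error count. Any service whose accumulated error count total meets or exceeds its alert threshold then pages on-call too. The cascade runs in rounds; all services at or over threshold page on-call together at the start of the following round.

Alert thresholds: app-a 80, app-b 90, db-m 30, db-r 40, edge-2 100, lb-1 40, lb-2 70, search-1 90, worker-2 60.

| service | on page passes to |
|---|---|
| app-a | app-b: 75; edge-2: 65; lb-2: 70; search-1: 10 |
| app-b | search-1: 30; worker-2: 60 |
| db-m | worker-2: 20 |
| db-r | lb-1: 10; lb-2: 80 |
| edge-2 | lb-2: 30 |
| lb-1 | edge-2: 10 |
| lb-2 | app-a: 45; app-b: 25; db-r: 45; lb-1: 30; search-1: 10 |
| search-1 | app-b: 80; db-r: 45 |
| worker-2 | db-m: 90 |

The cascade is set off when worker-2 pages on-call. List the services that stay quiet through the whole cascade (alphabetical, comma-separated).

Round 1 — worker-2 pages on-call (initial).
  db-m: +90 → 90 ≥ 30
Round 2 — db-m pages on-call.
No further pages.

app-a, app-b, db-r, edge-2, lb-1, lb-2, search-1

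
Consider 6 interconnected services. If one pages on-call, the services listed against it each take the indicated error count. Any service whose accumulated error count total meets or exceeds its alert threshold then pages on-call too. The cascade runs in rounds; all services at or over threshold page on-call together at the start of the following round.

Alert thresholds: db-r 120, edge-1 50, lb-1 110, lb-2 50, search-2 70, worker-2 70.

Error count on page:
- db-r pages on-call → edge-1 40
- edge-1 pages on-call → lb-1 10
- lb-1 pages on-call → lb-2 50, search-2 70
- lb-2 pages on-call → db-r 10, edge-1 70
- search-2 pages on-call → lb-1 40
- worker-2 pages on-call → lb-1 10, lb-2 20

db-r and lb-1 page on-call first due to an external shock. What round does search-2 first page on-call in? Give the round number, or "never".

2

Round 1 — db-r, lb-1 page on-call (initial).
  edge-1: +40 → 40 < 50
  lb-2: +50 → 50 ≥ 50
  search-2: +70 → 70 ≥ 70
Round 2 — lb-2, search-2 page on-call.
  edge-1: +70 → 110 ≥ 50
Round 3 — edge-1 pages on-call.
No further pages.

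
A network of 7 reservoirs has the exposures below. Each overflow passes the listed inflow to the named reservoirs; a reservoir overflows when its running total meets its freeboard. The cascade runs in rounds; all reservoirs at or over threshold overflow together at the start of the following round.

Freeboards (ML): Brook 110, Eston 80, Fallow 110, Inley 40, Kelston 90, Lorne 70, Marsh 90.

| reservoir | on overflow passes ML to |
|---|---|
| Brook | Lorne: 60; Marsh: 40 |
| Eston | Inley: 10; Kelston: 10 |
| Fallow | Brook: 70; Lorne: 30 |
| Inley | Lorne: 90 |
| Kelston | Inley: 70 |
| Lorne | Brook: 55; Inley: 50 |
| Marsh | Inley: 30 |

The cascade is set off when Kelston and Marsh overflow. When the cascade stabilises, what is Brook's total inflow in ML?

Round 1 — Kelston, Marsh overflow (initial).
  Inley: +70+30 → 100 ≥ 40
Round 2 — Inley overflows.
  Lorne: +90 → 90 ≥ 70
Round 3 — Lorne overflows.
  Brook: +55 → 55 < 110
No further overflows.

55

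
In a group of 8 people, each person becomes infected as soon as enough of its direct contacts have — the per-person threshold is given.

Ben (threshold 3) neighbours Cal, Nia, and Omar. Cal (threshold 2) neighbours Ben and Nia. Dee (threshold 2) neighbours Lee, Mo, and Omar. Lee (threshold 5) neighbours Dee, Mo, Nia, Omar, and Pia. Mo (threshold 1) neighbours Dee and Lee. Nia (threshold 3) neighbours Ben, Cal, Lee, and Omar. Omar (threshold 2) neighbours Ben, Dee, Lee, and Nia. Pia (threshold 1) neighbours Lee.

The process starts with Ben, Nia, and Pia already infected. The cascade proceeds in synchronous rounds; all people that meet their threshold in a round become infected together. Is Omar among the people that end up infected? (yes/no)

Round 1 — Ben, Nia, Pia become infected (initial).
Round 2 — checking thresholds:
  Cal: 2 of 2 neighbours ≥ 2, becomes infected.
  Lee: 2 of 5 neighbours < 5, holds.
  Omar: 2 of 4 neighbours ≥ 2, becomes infected.
Round 3 — no new infections; cascade stops.

yes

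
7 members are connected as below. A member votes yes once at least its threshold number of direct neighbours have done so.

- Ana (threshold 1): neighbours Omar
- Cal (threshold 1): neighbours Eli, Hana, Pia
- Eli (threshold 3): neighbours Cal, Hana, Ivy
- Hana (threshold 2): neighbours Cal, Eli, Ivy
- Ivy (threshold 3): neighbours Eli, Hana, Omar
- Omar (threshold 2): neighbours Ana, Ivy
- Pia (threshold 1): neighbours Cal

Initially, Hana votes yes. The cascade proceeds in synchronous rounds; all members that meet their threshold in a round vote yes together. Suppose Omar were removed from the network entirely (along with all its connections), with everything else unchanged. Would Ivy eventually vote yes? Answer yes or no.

no

With Omar removed:
Round 1 — Hana votes yes (initial).
Round 2 — checking thresholds:
  Cal: 1 of 3 neighbours ≥ 1, votes yes.
  Eli: 1 of 3 neighbours < 3, below threshold.
  Ivy: 1 of 2 neighbours < 3, below threshold.
Round 3 — checking thresholds:
  Eli: 2 of 3 neighbours < 3, below threshold.
  Ivy: 1 of 2 neighbours < 3, below threshold.
  Pia: 1 of 1 neighbours ≥ 1, votes yes.
Round 4 — no new yes votes; cascade stops.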